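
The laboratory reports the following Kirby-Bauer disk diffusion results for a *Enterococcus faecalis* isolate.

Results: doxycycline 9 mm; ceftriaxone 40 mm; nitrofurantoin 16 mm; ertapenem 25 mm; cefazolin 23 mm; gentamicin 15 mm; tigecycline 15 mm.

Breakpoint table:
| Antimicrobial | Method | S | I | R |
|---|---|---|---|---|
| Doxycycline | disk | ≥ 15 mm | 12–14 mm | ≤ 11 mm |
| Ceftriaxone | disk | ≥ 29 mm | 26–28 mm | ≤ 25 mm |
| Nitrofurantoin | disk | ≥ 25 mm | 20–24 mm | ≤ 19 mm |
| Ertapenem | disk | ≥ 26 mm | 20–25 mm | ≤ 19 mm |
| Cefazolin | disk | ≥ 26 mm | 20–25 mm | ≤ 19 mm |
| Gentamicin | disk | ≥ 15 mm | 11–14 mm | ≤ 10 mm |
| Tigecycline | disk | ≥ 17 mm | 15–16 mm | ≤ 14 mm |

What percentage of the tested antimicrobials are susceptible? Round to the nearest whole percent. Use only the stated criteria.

29%

Doxycycline (9 mm) ≤ 11 mm — R
Ceftriaxone 40 mm: ≥ 29 mm ⇒ susceptible
Nitrofurantoin (16 mm) ≤ 19 mm ⇒ Resistant
Ertapenem (25 mm) in 20–25 mm — intermediate
Cefazolin 23 mm: in 20–25 mm → intermediate
Gentamicin 15 mm: ≥ 15 mm ⇒ S
Tigecycline: 15 mm is in 15–16 mm — Intermediate
Susceptible: 2/7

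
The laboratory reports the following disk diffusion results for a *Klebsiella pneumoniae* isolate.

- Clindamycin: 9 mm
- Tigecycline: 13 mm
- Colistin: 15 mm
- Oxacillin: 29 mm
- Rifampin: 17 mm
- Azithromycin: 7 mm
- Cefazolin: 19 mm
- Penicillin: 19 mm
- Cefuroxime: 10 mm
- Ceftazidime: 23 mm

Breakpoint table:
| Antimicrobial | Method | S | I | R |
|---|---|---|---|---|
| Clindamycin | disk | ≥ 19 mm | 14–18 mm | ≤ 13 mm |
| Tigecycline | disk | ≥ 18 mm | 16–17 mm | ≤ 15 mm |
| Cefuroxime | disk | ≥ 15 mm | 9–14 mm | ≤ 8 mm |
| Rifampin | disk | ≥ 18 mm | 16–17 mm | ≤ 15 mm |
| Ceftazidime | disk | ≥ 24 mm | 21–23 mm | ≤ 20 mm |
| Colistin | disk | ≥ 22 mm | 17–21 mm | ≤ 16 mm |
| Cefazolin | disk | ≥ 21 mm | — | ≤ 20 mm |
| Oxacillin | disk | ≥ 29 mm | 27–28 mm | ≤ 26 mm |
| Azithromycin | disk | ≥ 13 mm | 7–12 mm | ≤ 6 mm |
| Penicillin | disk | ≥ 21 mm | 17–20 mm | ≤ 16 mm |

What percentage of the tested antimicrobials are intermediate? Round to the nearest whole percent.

50%

Clindamycin: 9 mm is ≤ 13 mm → resistant
Tigecycline 13 mm: ≤ 15 mm — Resistant
Colistin 15 mm: ≤ 16 mm → Resistant
Oxacillin (29 mm) ≥ 29 mm ⇒ S
Rifampin (17 mm) in 16–17 mm → intermediate
Azithromycin: 7 mm is in 7–12 mm — I
Cefazolin (19 mm) ≤ 20 mm — resistant
Penicillin 19 mm: in 17–20 mm ⇒ Intermediate
Cefuroxime 10 mm: in 9–14 mm — Intermediate
Ceftazidime: 23 mm is in 21–23 mm ⇒ intermediate
Intermediate: 5/10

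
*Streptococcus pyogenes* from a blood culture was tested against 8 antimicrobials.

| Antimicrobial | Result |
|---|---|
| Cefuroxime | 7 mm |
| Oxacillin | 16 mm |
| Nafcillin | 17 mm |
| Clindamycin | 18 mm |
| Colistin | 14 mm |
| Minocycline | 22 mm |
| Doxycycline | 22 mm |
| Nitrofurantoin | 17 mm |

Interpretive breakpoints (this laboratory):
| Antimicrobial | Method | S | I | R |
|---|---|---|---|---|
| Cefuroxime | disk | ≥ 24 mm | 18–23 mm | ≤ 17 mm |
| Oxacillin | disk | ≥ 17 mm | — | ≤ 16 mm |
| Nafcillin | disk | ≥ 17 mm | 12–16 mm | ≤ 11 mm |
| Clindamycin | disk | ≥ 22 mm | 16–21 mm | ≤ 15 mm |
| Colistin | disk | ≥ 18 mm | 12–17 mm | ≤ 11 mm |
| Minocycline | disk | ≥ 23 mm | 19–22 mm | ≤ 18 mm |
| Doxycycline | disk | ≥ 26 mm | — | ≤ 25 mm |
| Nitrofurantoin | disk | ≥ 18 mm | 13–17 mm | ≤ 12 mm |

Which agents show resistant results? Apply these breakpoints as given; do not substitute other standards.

Cefuroxime: 7 mm is ≤ 17 mm → R
Oxacillin: 16 mm is ≤ 16 mm → Resistant
Nafcillin: 17 mm is ≥ 17 mm — susceptible
Clindamycin 18 mm: in 16–21 mm ⇒ I
Colistin 14 mm: in 12–17 mm — intermediate
Minocycline 22 mm: in 19–22 mm ⇒ I
Doxycycline 22 mm: ≤ 25 mm — R
Nitrofurantoin (17 mm) in 13–17 mm ⇒ intermediate

cefuroxime, oxacillin, doxycycline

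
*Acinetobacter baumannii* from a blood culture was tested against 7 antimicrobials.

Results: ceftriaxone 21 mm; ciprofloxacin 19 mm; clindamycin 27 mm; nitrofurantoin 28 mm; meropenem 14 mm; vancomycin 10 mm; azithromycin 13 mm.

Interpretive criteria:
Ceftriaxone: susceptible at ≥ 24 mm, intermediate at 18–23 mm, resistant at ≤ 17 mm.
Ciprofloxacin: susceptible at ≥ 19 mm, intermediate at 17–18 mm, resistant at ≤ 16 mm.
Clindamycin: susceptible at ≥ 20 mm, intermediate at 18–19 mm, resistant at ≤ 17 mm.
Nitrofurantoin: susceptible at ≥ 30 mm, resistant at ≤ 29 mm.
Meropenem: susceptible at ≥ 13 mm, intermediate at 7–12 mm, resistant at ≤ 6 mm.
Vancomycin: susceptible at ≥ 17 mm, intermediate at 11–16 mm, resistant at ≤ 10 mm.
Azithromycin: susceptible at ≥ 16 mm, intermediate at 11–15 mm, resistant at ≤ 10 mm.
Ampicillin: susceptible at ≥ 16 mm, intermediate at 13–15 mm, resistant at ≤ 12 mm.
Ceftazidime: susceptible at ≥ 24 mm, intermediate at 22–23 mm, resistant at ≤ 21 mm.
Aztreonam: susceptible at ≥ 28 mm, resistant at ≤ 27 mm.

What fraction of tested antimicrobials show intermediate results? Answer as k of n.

Ceftriaxone 21 mm: in 18–23 mm — intermediate
Ciprofloxacin: 19 mm is ≥ 19 mm → S
Clindamycin (27 mm) ≥ 20 mm ⇒ susceptible
Nitrofurantoin 28 mm: ≤ 29 mm ⇒ R
Meropenem (14 mm) ≥ 13 mm ⇒ S
Vancomycin (10 mm) ≤ 10 mm → R
Azithromycin: 13 mm is in 11–15 mm → intermediate
Intermediate: 2/7

2 of 7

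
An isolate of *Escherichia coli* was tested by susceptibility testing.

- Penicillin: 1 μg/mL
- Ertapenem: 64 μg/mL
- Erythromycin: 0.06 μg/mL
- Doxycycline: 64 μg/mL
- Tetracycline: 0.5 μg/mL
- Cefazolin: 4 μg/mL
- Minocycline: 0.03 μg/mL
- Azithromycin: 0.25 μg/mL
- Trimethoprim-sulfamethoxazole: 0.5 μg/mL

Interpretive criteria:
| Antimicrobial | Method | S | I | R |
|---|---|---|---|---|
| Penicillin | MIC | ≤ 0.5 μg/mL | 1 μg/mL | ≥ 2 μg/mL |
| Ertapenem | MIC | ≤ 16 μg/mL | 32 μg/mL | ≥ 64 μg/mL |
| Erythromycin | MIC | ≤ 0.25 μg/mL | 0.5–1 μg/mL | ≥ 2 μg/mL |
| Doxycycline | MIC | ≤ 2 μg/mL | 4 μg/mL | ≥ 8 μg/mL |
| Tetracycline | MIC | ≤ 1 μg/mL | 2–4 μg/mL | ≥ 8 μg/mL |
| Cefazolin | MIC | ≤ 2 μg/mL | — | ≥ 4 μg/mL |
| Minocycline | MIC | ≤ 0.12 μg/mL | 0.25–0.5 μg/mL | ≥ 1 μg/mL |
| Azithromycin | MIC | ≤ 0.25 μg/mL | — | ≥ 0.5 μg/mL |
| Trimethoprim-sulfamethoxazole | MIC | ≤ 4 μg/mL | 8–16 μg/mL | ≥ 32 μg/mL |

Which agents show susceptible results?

erythromycin, tetracycline, minocycline, azithromycin, trimethoprim-sulfamethoxazole

Penicillin 1 μg/mL: = 1 μg/mL → intermediate
Ertapenem 64 μg/mL: ≥ 64 μg/mL — R
Erythromycin: 0.06 μg/mL is ≤ 0.25 μg/mL — S
Doxycycline 64 μg/mL: ≥ 8 μg/mL ⇒ Resistant
Tetracycline (0.5 μg/mL) ≤ 1 μg/mL — susceptible
Cefazolin: 4 μg/mL is ≥ 4 μg/mL ⇒ resistant
Minocycline 0.03 μg/mL: ≤ 0.12 μg/mL — S
Azithromycin 0.25 μg/mL: ≤ 0.25 μg/mL — susceptible
Trimethoprim-sulfamethoxazole: 0.5 μg/mL is ≤ 4 μg/mL — S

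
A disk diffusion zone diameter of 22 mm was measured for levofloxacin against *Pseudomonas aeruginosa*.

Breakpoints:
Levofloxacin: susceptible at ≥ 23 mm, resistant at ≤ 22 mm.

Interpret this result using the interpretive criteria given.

R

Levofloxacin (22 mm) ≤ 22 mm — Resistant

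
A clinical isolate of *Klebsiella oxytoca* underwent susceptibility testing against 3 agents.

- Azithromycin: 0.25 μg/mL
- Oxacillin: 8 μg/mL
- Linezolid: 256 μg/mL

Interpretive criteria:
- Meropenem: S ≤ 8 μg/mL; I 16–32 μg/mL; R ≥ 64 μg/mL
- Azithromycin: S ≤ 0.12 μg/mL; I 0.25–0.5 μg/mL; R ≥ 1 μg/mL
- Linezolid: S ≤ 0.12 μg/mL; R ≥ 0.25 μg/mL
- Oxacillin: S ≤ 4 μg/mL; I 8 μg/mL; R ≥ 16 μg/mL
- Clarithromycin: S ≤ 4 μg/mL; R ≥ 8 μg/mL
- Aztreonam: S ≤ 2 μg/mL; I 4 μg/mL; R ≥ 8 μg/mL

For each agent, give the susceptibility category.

Azithromycin (0.25 μg/mL) in 0.25–0.5 μg/mL — Intermediate
Oxacillin 8 μg/mL: = 8 μg/mL ⇒ I
Linezolid 256 μg/mL: ≥ 0.25 μg/mL — Resistant

I, I, R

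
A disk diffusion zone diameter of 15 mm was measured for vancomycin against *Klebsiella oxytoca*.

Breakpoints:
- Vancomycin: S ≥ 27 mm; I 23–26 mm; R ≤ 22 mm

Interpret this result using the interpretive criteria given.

Vancomycin 15 mm: ≤ 22 mm ⇒ Resistant

R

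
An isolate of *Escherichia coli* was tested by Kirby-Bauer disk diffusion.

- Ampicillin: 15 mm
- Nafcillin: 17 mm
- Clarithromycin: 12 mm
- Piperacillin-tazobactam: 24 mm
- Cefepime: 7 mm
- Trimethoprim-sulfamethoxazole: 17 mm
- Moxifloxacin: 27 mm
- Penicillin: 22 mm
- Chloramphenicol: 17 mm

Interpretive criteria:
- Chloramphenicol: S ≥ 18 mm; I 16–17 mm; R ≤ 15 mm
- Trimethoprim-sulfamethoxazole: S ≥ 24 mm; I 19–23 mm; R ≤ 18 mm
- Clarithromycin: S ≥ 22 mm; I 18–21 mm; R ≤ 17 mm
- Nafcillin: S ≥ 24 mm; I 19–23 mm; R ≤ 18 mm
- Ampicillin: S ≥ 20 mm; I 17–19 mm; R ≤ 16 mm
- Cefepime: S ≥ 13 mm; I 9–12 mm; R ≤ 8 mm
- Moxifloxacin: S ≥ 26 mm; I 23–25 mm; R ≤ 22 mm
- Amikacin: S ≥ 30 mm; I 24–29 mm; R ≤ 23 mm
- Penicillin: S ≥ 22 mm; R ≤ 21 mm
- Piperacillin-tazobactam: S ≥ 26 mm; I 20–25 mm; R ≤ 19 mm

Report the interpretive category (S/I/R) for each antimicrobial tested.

R, R, R, I, R, R, S, S, I

Ampicillin (15 mm) ≤ 16 mm ⇒ Resistant
Nafcillin (17 mm) ≤ 18 mm — Resistant
Clarithromycin: 12 mm is ≤ 17 mm → R
Piperacillin-tazobactam: 24 mm is in 20–25 mm ⇒ I
Cefepime: 7 mm is ≤ 8 mm ⇒ R
Trimethoprim-sulfamethoxazole (17 mm) ≤ 18 mm ⇒ resistant
Moxifloxacin 27 mm: ≥ 26 mm → susceptible
Penicillin: 22 mm is ≥ 22 mm — Susceptible
Chloramphenicol (17 mm) in 16–17 mm — I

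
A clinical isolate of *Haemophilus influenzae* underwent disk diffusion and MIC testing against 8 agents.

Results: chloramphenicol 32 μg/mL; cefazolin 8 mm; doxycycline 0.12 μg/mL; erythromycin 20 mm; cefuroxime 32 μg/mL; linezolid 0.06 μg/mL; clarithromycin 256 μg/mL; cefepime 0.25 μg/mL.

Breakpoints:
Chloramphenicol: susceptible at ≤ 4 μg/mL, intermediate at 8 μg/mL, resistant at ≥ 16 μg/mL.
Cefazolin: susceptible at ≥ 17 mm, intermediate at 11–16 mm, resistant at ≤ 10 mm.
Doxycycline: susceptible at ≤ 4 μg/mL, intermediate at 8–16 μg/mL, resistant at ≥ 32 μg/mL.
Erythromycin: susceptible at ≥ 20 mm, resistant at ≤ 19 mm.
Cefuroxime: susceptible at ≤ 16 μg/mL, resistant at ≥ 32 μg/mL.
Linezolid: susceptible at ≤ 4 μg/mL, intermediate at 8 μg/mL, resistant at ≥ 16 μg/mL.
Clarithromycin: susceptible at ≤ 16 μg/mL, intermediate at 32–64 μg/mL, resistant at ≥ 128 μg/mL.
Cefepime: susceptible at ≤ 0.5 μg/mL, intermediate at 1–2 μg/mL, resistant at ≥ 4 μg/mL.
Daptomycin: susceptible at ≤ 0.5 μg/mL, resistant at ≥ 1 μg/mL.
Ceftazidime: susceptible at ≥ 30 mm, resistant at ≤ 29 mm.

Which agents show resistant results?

Chloramphenicol: 32 μg/mL is ≥ 16 μg/mL — Resistant
Cefazolin 8 mm: ≤ 10 mm ⇒ Resistant
Doxycycline 0.12 μg/mL: ≤ 4 μg/mL → Susceptible
Erythromycin (20 mm) ≥ 20 mm → Susceptible
Cefuroxime: 32 μg/mL is ≥ 32 μg/mL ⇒ R
Linezolid: 0.06 μg/mL is ≤ 4 μg/mL — Susceptible
Clarithromycin 256 μg/mL: ≥ 128 μg/mL — Resistant
Cefepime: 0.25 μg/mL is ≤ 0.5 μg/mL — S

chloramphenicol, cefazolin, cefuroxime, clarithromycin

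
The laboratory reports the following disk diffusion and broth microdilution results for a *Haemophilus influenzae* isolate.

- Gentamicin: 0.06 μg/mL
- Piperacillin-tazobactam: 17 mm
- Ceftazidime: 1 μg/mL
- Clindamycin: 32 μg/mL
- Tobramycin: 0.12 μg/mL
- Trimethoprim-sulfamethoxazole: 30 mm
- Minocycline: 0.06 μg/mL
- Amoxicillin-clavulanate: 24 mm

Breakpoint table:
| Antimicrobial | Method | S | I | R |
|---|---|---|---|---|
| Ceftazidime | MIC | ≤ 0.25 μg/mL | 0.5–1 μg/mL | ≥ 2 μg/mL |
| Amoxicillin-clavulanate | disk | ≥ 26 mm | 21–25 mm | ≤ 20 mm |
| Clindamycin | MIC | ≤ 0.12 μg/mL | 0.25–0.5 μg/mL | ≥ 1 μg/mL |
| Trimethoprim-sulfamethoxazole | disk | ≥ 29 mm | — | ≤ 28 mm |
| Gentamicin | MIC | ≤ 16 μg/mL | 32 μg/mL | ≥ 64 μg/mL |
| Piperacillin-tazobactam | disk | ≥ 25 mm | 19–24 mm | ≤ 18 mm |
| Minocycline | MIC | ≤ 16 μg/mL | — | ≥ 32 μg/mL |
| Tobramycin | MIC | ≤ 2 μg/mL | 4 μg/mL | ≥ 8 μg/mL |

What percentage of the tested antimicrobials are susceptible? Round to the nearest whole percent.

50%

Gentamicin 0.06 μg/mL: ≤ 16 μg/mL ⇒ S
Piperacillin-tazobactam: 17 mm is ≤ 18 mm → Resistant
Ceftazidime: 1 μg/mL is in 0.5–1 μg/mL — Intermediate
Clindamycin 32 μg/mL: ≥ 1 μg/mL — Resistant
Tobramycin (0.12 μg/mL) ≤ 2 μg/mL → Susceptible
Trimethoprim-sulfamethoxazole 30 mm: ≥ 29 mm — susceptible
Minocycline: 0.06 μg/mL is ≤ 16 μg/mL → susceptible
Amoxicillin-clavulanate (24 mm) in 21–25 mm → I
Susceptible: 4/8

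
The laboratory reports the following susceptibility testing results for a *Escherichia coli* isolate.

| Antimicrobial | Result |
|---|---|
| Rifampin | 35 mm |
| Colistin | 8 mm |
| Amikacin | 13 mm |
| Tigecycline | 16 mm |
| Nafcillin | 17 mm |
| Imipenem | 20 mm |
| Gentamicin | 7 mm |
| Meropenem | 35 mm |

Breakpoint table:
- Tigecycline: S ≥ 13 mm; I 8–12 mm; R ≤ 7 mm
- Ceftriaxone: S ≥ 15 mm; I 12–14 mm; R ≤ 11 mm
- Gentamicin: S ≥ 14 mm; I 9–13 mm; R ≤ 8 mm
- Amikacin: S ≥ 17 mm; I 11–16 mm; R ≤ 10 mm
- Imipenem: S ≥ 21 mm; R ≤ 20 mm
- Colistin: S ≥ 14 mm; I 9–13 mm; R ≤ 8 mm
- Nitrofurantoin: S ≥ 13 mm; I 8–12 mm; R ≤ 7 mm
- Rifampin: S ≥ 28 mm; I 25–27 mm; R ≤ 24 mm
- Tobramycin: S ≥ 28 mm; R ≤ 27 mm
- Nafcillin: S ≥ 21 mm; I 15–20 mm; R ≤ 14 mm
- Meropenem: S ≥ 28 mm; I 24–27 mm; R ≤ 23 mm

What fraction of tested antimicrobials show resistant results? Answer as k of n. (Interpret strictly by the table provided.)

3 of 8

Rifampin 35 mm: ≥ 28 mm — susceptible
Colistin (8 mm) ≤ 8 mm → resistant
Amikacin 13 mm: in 11–16 mm ⇒ I
Tigecycline (16 mm) ≥ 13 mm → S
Nafcillin 17 mm: in 15–20 mm → I
Imipenem 20 mm: ≤ 20 mm ⇒ Resistant
Gentamicin (7 mm) ≤ 8 mm → resistant
Meropenem: 35 mm is ≥ 28 mm — Susceptible
Resistant: 3/8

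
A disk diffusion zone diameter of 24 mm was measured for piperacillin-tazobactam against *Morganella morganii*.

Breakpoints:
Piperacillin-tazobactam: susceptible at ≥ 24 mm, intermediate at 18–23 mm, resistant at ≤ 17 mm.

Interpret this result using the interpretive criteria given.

Susceptible

Piperacillin-tazobactam (24 mm) ≥ 24 mm → susceptible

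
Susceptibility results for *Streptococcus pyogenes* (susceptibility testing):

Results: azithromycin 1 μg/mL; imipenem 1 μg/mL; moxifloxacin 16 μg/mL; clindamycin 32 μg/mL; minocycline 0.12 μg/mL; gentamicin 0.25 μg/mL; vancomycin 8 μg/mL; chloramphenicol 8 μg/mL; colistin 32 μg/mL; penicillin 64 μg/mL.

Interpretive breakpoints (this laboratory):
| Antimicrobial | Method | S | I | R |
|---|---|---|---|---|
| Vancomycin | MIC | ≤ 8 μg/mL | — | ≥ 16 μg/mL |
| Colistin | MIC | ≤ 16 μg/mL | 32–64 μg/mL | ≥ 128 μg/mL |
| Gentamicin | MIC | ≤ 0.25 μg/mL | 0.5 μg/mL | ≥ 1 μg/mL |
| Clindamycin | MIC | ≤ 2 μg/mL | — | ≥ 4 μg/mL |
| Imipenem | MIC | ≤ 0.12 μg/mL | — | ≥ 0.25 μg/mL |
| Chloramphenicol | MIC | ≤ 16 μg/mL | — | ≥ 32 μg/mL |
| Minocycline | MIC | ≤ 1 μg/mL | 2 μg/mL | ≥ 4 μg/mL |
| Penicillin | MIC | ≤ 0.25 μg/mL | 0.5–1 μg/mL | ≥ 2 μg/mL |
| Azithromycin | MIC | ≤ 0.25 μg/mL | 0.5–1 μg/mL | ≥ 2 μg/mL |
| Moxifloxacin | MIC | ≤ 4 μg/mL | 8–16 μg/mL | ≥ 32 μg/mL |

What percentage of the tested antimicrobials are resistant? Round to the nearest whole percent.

30%

Azithromycin (1 μg/mL) in 0.5–1 μg/mL ⇒ Intermediate
Imipenem: 1 μg/mL is ≥ 0.25 μg/mL — R
Moxifloxacin: 16 μg/mL is in 8–16 μg/mL — Intermediate
Clindamycin 32 μg/mL: ≥ 4 μg/mL — R
Minocycline: 0.12 μg/mL is ≤ 1 μg/mL ⇒ susceptible
Gentamicin (0.25 μg/mL) ≤ 0.25 μg/mL ⇒ Susceptible
Vancomycin (8 μg/mL) ≤ 8 μg/mL — susceptible
Chloramphenicol: 8 μg/mL is ≤ 16 μg/mL — susceptible
Colistin (32 μg/mL) in 32–64 μg/mL ⇒ Intermediate
Penicillin 64 μg/mL: ≥ 2 μg/mL — R
Resistant: 3/10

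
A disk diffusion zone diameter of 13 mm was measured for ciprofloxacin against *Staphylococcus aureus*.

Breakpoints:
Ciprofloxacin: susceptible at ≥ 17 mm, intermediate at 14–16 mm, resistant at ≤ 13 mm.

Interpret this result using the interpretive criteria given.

R

Ciprofloxacin 13 mm: ≤ 13 mm — Resistant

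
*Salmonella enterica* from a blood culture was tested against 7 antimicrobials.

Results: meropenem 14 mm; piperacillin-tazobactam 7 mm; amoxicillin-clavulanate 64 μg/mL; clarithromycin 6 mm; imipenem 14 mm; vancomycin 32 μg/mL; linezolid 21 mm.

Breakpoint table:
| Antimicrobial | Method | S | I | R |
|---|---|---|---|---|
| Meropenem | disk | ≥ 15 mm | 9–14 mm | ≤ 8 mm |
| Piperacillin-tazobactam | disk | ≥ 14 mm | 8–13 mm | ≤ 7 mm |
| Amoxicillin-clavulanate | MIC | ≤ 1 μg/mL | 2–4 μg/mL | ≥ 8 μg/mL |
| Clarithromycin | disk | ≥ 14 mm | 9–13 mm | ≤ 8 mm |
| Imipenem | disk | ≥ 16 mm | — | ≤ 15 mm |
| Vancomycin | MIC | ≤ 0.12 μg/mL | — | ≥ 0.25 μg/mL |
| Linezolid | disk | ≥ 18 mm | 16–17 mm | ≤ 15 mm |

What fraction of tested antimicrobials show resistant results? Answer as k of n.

5 of 7

Meropenem (14 mm) in 9–14 mm → Intermediate
Piperacillin-tazobactam: 7 mm is ≤ 7 mm ⇒ Resistant
Amoxicillin-clavulanate: 64 μg/mL is ≥ 8 μg/mL — R
Clarithromycin (6 mm) ≤ 8 mm — Resistant
Imipenem (14 mm) ≤ 15 mm ⇒ resistant
Vancomycin (32 μg/mL) ≥ 0.25 μg/mL → Resistant
Linezolid: 21 mm is ≥ 18 mm → Susceptible
Resistant: 5/7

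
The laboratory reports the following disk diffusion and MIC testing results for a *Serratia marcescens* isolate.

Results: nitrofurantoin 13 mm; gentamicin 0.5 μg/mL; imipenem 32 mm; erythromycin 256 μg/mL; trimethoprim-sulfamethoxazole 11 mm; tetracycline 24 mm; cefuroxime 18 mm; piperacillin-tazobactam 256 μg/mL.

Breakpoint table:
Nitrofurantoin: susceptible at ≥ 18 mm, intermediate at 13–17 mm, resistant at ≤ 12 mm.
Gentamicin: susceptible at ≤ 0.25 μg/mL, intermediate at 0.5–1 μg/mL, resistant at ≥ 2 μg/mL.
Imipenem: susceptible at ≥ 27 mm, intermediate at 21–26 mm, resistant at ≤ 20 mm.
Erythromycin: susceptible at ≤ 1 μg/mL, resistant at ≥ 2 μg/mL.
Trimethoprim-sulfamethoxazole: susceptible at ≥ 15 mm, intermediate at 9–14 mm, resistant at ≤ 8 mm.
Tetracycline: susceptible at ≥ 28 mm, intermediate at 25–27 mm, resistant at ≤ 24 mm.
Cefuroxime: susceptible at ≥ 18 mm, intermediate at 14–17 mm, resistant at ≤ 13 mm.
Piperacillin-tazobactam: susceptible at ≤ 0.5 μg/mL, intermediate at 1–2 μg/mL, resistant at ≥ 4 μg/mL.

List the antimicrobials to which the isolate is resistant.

Nitrofurantoin: 13 mm is in 13–17 mm ⇒ intermediate
Gentamicin 0.5 μg/mL: in 0.5–1 μg/mL → I
Imipenem: 32 mm is ≥ 27 mm — susceptible
Erythromycin 256 μg/mL: ≥ 2 μg/mL ⇒ R
Trimethoprim-sulfamethoxazole (11 mm) in 9–14 mm ⇒ Intermediate
Tetracycline (24 mm) ≤ 24 mm — Resistant
Cefuroxime (18 mm) ≥ 18 mm → susceptible
Piperacillin-tazobactam (256 μg/mL) ≥ 4 μg/mL ⇒ resistant

erythromycin, tetracycline, piperacillin-tazobactam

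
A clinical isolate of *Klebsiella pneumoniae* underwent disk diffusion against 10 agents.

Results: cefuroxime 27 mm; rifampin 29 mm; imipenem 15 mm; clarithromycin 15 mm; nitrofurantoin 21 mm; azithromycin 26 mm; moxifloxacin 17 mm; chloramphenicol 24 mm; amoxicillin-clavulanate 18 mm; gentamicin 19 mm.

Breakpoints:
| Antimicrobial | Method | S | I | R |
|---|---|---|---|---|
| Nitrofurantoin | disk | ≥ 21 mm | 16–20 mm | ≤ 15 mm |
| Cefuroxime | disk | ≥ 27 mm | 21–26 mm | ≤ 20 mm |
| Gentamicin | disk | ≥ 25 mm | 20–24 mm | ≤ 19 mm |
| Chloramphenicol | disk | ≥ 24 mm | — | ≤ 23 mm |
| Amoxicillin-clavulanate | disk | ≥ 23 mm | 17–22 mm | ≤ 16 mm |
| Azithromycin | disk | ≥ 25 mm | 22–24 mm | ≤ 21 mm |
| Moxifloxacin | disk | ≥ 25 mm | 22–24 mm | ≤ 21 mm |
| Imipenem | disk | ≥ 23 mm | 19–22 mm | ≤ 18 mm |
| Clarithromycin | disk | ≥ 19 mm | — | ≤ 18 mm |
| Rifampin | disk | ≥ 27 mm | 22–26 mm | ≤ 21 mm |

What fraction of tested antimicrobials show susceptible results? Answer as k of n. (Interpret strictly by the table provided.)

5 of 10

Cefuroxime (27 mm) ≥ 27 mm ⇒ Susceptible
Rifampin (29 mm) ≥ 27 mm → Susceptible
Imipenem (15 mm) ≤ 18 mm — resistant
Clarithromycin 15 mm: ≤ 18 mm → Resistant
Nitrofurantoin 21 mm: ≥ 21 mm — Susceptible
Azithromycin: 26 mm is ≥ 25 mm — S
Moxifloxacin: 17 mm is ≤ 21 mm ⇒ R
Chloramphenicol 24 mm: ≥ 24 mm — S
Amoxicillin-clavulanate 18 mm: in 17–22 mm ⇒ Intermediate
Gentamicin 19 mm: ≤ 19 mm — R
Susceptible: 5/10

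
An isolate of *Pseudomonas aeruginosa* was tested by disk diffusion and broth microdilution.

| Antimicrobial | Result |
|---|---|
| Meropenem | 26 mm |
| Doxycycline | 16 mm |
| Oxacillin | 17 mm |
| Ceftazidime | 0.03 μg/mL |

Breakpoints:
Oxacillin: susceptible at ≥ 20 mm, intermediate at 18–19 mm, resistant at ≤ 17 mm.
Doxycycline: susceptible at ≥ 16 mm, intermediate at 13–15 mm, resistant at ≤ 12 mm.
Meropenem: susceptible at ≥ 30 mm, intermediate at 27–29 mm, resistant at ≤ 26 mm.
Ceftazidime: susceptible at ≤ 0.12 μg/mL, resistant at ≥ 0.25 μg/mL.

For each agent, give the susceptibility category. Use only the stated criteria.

Meropenem (26 mm) ≤ 26 mm ⇒ R
Doxycycline 16 mm: ≥ 16 mm → Susceptible
Oxacillin 17 mm: ≤ 17 mm ⇒ R
Ceftazidime (0.03 μg/mL) ≤ 0.12 μg/mL — susceptible

R, S, R, S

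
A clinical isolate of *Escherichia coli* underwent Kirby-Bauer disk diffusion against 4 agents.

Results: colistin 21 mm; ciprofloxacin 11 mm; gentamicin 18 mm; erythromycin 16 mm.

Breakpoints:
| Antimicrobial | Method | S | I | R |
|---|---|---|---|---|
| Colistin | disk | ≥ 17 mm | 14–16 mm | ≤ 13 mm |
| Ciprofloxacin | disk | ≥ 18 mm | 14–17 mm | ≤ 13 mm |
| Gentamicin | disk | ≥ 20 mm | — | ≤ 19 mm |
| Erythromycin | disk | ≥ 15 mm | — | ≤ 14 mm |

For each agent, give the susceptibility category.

S, R, R, S

Colistin 21 mm: ≥ 17 mm → susceptible
Ciprofloxacin 11 mm: ≤ 13 mm — R
Gentamicin (18 mm) ≤ 19 mm — Resistant
Erythromycin (16 mm) ≥ 15 mm — S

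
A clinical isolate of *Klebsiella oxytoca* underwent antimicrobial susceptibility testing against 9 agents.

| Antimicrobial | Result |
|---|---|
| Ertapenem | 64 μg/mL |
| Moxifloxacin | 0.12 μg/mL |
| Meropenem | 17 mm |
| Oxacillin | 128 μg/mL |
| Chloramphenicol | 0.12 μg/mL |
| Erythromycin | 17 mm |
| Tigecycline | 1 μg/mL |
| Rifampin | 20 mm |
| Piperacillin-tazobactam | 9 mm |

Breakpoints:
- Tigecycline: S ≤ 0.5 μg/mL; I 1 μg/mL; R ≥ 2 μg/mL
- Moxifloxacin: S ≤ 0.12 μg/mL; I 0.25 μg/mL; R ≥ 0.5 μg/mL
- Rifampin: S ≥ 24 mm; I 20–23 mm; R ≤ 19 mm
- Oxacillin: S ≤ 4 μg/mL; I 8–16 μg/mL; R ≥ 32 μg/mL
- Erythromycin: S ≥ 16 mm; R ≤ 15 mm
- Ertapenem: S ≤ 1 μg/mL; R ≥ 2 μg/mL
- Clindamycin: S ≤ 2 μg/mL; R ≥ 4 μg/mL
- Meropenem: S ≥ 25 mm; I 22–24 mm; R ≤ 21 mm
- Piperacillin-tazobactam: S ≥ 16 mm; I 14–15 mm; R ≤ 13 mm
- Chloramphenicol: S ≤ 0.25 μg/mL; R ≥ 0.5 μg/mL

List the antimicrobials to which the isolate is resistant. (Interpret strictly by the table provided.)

ertapenem, meropenem, oxacillin, piperacillin-tazobactam

Ertapenem 64 μg/mL: ≥ 2 μg/mL — Resistant
Moxifloxacin: 0.12 μg/mL is ≤ 0.12 μg/mL ⇒ Susceptible
Meropenem 17 mm: ≤ 21 mm → R
Oxacillin 128 μg/mL: ≥ 32 μg/mL → Resistant
Chloramphenicol (0.12 μg/mL) ≤ 0.25 μg/mL → S
Erythromycin (17 mm) ≥ 16 mm → S
Tigecycline (1 μg/mL) = 1 μg/mL ⇒ I
Rifampin 20 mm: in 20–23 mm — intermediate
Piperacillin-tazobactam: 9 mm is ≤ 13 mm → resistant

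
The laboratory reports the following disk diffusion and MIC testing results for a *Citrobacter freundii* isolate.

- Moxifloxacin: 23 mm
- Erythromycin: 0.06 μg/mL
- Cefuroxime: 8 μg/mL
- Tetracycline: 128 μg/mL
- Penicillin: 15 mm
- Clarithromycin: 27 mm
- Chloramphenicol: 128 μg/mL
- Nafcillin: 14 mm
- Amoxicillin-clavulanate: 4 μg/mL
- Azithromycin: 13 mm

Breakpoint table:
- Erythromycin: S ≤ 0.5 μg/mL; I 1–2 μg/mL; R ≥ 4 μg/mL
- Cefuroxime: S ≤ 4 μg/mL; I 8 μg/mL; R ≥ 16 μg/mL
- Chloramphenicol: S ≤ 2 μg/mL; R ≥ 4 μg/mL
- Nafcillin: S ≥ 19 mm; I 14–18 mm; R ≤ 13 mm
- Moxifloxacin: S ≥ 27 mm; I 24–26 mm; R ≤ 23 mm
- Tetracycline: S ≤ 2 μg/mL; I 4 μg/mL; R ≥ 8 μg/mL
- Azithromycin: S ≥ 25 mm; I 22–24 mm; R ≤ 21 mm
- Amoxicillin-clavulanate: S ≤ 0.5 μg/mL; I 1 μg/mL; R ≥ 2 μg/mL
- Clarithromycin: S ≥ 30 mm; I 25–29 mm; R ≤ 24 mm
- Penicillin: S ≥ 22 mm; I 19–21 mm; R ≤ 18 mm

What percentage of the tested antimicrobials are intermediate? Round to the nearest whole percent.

Moxifloxacin 23 mm: ≤ 23 mm — Resistant
Erythromycin 0.06 μg/mL: ≤ 0.5 μg/mL → Susceptible
Cefuroxime 8 μg/mL: = 8 μg/mL ⇒ I
Tetracycline (128 μg/mL) ≥ 8 μg/mL ⇒ R
Penicillin (15 mm) ≤ 18 mm → R
Clarithromycin: 27 mm is in 25–29 mm — Intermediate
Chloramphenicol 128 μg/mL: ≥ 4 μg/mL ⇒ resistant
Nafcillin 14 mm: in 14–18 mm → I
Amoxicillin-clavulanate 4 μg/mL: ≥ 2 μg/mL → Resistant
Azithromycin 13 mm: ≤ 21 mm ⇒ resistant
Intermediate: 3/10

30%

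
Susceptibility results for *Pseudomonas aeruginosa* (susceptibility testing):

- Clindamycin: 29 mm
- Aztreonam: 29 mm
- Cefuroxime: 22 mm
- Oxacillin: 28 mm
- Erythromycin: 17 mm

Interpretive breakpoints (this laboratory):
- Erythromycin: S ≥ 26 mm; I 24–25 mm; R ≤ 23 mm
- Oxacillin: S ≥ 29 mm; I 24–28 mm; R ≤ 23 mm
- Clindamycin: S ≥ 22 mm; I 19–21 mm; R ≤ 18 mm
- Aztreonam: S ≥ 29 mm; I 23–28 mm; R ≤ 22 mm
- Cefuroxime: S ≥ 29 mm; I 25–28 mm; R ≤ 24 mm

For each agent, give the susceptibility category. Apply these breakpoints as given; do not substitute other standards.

Clindamycin (29 mm) ≥ 22 mm → susceptible
Aztreonam: 29 mm is ≥ 29 mm — S
Cefuroxime (22 mm) ≤ 24 mm → resistant
Oxacillin 28 mm: in 24–28 mm ⇒ I
Erythromycin: 17 mm is ≤ 23 mm ⇒ resistant

S, S, R, I, R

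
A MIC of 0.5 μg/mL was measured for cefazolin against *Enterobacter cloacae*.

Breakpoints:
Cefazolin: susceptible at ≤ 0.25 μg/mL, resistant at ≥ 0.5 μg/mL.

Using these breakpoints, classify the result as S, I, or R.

Cefazolin: 0.5 μg/mL is ≥ 0.5 μg/mL → Resistant

Resistant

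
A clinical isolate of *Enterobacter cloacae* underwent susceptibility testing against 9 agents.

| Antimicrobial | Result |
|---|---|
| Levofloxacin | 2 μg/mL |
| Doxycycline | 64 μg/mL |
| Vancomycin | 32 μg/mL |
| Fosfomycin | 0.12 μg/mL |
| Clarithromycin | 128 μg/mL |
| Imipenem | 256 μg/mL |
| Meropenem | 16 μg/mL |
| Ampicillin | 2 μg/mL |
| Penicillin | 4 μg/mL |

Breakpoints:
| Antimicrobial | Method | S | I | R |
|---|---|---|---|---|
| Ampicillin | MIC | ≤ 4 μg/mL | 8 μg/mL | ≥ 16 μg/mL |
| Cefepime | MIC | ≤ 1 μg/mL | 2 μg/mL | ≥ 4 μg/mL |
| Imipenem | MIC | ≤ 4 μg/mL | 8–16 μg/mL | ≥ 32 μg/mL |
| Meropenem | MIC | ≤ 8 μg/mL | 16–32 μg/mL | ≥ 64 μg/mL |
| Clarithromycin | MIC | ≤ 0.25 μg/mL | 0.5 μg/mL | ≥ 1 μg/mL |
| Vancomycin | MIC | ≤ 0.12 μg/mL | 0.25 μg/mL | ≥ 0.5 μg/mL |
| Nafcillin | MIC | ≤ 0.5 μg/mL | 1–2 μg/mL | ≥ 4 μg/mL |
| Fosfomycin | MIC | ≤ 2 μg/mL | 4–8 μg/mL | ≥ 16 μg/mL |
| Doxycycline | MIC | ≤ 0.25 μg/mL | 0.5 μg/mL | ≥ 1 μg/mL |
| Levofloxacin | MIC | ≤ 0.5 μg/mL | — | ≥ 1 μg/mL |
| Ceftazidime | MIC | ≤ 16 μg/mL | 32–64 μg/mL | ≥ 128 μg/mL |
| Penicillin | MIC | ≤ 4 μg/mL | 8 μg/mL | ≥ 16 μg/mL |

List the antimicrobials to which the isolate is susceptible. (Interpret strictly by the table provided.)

fosfomycin, ampicillin, penicillin

Levofloxacin (2 μg/mL) ≥ 1 μg/mL — Resistant
Doxycycline: 64 μg/mL is ≥ 1 μg/mL → resistant
Vancomycin: 32 μg/mL is ≥ 0.5 μg/mL — resistant
Fosfomycin: 0.12 μg/mL is ≤ 2 μg/mL — susceptible
Clarithromycin 128 μg/mL: ≥ 1 μg/mL ⇒ resistant
Imipenem 256 μg/mL: ≥ 32 μg/mL ⇒ resistant
Meropenem (16 μg/mL) in 16–32 μg/mL ⇒ Intermediate
Ampicillin: 2 μg/mL is ≤ 4 μg/mL → susceptible
Penicillin 4 μg/mL: ≤ 4 μg/mL — Susceptible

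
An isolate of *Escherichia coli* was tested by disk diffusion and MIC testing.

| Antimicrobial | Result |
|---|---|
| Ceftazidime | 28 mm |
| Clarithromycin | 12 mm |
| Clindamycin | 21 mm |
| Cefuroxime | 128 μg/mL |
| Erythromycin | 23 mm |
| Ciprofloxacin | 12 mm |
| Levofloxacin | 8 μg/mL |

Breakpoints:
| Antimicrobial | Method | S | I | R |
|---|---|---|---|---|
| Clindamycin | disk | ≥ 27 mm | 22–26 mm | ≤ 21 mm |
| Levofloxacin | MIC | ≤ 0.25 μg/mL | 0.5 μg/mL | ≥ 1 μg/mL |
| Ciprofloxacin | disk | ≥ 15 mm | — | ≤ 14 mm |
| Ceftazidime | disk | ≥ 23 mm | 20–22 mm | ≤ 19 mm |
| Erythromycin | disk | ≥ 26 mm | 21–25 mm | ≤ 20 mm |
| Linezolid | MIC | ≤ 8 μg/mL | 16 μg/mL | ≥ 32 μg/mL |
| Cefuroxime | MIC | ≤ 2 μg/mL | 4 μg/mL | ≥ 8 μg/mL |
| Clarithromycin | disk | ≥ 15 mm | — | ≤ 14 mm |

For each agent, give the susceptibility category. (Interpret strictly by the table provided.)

S, R, R, R, I, R, R

Ceftazidime 28 mm: ≥ 23 mm → S
Clarithromycin 12 mm: ≤ 14 mm → R
Clindamycin: 21 mm is ≤ 21 mm — Resistant
Cefuroxime (128 μg/mL) ≥ 8 μg/mL — Resistant
Erythromycin: 23 mm is in 21–25 mm — Intermediate
Ciprofloxacin 12 mm: ≤ 14 mm ⇒ resistant
Levofloxacin (8 μg/mL) ≥ 1 μg/mL → R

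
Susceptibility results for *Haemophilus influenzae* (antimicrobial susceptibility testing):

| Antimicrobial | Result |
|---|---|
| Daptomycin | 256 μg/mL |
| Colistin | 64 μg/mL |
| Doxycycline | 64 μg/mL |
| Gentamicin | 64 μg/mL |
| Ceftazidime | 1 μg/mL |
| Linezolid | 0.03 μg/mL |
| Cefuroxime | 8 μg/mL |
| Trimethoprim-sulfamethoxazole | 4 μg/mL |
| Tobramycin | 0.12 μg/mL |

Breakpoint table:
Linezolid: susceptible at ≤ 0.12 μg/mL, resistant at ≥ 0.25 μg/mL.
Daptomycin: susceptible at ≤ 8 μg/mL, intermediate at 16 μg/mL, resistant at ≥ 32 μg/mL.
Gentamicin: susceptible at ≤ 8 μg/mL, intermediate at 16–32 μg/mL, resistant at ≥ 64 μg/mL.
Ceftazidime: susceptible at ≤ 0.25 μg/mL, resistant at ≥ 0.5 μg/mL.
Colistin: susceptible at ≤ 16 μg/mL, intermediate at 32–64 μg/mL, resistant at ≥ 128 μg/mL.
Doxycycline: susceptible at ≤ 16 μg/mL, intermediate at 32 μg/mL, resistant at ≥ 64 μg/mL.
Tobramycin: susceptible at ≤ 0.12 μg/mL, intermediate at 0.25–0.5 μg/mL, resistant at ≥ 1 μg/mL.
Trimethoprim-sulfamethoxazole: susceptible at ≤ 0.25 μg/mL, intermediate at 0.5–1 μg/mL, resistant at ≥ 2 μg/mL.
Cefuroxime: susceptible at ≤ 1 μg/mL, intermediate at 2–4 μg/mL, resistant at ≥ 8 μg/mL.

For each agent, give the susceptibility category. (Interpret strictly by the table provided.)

Daptomycin (256 μg/mL) ≥ 32 μg/mL → resistant
Colistin 64 μg/mL: in 32–64 μg/mL ⇒ I
Doxycycline: 64 μg/mL is ≥ 64 μg/mL → R
Gentamicin (64 μg/mL) ≥ 64 μg/mL — resistant
Ceftazidime: 1 μg/mL is ≥ 0.5 μg/mL → Resistant
Linezolid (0.03 μg/mL) ≤ 0.12 μg/mL ⇒ Susceptible
Cefuroxime: 8 μg/mL is ≥ 8 μg/mL ⇒ R
Trimethoprim-sulfamethoxazole: 4 μg/mL is ≥ 2 μg/mL — Resistant
Tobramycin 0.12 μg/mL: ≤ 0.12 μg/mL ⇒ susceptible

R, I, R, R, R, S, R, R, S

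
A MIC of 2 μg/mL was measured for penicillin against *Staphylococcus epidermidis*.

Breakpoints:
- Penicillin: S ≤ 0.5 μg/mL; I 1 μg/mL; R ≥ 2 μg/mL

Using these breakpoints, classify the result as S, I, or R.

R

Penicillin (2 μg/mL) ≥ 2 μg/mL ⇒ resistant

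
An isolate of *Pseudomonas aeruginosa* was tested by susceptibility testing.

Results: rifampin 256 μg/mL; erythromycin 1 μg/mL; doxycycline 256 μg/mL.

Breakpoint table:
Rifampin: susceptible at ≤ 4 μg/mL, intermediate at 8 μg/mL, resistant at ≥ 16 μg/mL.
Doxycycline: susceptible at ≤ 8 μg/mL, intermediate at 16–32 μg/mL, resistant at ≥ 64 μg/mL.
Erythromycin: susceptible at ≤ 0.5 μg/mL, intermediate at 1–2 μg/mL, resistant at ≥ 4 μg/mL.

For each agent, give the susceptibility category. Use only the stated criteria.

R, I, R

Rifampin 256 μg/mL: ≥ 16 μg/mL — R
Erythromycin: 1 μg/mL is in 1–2 μg/mL ⇒ I
Doxycycline: 256 μg/mL is ≥ 64 μg/mL ⇒ R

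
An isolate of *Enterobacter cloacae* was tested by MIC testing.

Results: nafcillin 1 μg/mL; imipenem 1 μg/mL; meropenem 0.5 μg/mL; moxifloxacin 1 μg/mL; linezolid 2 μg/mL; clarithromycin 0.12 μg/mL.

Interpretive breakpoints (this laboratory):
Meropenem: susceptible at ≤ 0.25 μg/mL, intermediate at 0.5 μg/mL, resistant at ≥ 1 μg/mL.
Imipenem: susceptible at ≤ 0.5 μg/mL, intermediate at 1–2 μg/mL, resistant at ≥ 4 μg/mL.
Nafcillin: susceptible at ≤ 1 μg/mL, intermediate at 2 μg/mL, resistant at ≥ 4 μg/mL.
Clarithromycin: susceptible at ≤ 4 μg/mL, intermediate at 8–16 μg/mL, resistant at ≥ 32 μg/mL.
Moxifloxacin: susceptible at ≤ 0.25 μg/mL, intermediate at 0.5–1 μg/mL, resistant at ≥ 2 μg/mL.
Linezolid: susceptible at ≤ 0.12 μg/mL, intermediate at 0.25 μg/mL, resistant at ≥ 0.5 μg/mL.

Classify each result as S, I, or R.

S, I, I, I, R, S

Nafcillin (1 μg/mL) ≤ 1 μg/mL → S
Imipenem: 1 μg/mL is in 1–2 μg/mL — intermediate
Meropenem (0.5 μg/mL) = 0.5 μg/mL — I
Moxifloxacin: 1 μg/mL is in 0.5–1 μg/mL → Intermediate
Linezolid: 2 μg/mL is ≥ 0.5 μg/mL — R
Clarithromycin (0.12 μg/mL) ≤ 4 μg/mL — susceptible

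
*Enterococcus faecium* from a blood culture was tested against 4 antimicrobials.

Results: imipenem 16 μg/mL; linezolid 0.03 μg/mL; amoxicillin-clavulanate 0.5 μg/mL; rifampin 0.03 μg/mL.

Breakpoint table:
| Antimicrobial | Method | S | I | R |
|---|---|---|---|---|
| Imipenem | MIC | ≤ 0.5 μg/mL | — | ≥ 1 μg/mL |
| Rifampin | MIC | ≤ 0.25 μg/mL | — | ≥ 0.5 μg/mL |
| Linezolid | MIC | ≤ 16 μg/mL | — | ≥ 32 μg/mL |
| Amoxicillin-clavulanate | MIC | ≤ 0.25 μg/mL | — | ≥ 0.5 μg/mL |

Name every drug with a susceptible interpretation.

Imipenem 16 μg/mL: ≥ 1 μg/mL — resistant
Linezolid (0.03 μg/mL) ≤ 16 μg/mL → S
Amoxicillin-clavulanate 0.5 μg/mL: ≥ 0.5 μg/mL — R
Rifampin: 0.03 μg/mL is ≤ 0.25 μg/mL — susceptible

linezolid, rifampin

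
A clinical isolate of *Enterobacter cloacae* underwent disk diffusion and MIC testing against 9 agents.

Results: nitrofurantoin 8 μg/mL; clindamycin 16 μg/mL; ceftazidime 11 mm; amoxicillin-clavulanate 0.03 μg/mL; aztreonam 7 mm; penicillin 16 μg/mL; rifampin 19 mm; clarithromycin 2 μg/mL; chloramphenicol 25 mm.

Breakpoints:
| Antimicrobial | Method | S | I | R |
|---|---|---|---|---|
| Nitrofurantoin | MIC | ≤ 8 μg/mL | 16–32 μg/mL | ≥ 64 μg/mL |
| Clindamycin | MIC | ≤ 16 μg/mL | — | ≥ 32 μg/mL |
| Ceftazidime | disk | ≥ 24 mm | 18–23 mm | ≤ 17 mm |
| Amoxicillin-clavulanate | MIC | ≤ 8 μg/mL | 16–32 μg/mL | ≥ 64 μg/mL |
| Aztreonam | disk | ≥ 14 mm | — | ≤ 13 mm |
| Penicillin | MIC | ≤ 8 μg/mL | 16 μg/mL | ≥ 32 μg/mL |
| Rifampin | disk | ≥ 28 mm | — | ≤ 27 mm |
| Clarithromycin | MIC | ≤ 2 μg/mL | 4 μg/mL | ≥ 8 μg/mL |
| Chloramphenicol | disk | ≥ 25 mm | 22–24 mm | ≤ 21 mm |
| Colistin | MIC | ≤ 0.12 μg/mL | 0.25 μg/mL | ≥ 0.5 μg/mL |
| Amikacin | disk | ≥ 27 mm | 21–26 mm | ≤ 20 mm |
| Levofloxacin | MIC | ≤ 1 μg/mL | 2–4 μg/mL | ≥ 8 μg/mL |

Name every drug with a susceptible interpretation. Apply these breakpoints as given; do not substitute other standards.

nitrofurantoin, clindamycin, amoxicillin-clavulanate, clarithromycin, chloramphenicol

Nitrofurantoin (8 μg/mL) ≤ 8 μg/mL → Susceptible
Clindamycin (16 μg/mL) ≤ 16 μg/mL → S
Ceftazidime 11 mm: ≤ 17 mm → R
Amoxicillin-clavulanate: 0.03 μg/mL is ≤ 8 μg/mL — susceptible
Aztreonam 7 mm: ≤ 13 mm — resistant
Penicillin 16 μg/mL: = 16 μg/mL — intermediate
Rifampin: 19 mm is ≤ 27 mm — resistant
Clarithromycin: 2 μg/mL is ≤ 2 μg/mL ⇒ Susceptible
Chloramphenicol 25 mm: ≥ 25 mm — Susceptible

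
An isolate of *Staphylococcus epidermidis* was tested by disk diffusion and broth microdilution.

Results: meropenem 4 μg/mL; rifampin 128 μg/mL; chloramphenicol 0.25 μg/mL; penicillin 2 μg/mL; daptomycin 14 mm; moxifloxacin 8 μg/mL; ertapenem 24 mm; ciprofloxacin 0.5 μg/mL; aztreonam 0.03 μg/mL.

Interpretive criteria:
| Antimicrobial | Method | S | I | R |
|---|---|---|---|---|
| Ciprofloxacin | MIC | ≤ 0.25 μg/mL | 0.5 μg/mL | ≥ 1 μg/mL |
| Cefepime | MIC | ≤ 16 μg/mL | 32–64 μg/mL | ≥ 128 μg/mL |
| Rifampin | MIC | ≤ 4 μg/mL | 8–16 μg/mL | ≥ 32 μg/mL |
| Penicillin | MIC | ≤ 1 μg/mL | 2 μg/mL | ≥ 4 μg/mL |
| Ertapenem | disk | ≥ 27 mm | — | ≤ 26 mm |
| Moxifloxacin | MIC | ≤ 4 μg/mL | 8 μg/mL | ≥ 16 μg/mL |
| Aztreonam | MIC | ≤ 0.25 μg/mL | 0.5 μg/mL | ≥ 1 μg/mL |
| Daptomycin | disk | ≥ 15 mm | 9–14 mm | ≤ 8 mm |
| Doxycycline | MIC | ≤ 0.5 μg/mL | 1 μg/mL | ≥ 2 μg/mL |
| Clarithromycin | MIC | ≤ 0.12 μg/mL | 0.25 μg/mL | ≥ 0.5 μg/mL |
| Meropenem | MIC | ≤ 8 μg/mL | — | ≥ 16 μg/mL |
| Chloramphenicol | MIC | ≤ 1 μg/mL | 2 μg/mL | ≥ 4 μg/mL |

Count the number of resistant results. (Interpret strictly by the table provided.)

Meropenem (4 μg/mL) ≤ 8 μg/mL → Susceptible
Rifampin (128 μg/mL) ≥ 32 μg/mL → resistant
Chloramphenicol 0.25 μg/mL: ≤ 1 μg/mL → susceptible
Penicillin: 2 μg/mL is = 2 μg/mL ⇒ intermediate
Daptomycin: 14 mm is in 9–14 mm → I
Moxifloxacin 8 μg/mL: = 8 μg/mL ⇒ intermediate
Ertapenem (24 mm) ≤ 26 mm — R
Ciprofloxacin: 0.5 μg/mL is = 0.5 μg/mL ⇒ I
Aztreonam 0.03 μg/mL: ≤ 0.25 μg/mL → Susceptible
Resistant: 2

2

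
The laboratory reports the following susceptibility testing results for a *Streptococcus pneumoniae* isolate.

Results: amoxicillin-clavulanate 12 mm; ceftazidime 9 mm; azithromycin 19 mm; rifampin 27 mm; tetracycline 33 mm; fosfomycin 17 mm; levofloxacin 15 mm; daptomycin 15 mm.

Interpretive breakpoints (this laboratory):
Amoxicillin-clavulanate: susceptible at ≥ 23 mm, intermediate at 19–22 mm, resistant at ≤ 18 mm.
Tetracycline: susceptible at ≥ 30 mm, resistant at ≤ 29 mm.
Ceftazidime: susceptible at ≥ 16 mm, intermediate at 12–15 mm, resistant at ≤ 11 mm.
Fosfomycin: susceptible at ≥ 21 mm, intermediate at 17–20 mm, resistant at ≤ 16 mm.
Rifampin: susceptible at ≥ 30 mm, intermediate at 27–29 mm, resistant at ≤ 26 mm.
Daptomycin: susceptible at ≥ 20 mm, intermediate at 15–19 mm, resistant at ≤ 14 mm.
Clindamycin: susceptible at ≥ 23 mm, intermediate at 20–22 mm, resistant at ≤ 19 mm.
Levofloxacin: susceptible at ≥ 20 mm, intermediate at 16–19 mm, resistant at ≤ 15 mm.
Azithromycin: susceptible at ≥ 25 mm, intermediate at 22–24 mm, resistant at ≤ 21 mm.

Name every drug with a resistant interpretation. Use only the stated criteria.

Amoxicillin-clavulanate (12 mm) ≤ 18 mm — Resistant
Ceftazidime (9 mm) ≤ 11 mm — R
Azithromycin (19 mm) ≤ 21 mm → R
Rifampin: 27 mm is in 27–29 mm ⇒ intermediate
Tetracycline: 33 mm is ≥ 30 mm → susceptible
Fosfomycin: 17 mm is in 17–20 mm → I
Levofloxacin: 15 mm is ≤ 15 mm ⇒ R
Daptomycin: 15 mm is in 15–19 mm → I

amoxicillin-clavulanate, ceftazidime, azithromycin, levofloxacin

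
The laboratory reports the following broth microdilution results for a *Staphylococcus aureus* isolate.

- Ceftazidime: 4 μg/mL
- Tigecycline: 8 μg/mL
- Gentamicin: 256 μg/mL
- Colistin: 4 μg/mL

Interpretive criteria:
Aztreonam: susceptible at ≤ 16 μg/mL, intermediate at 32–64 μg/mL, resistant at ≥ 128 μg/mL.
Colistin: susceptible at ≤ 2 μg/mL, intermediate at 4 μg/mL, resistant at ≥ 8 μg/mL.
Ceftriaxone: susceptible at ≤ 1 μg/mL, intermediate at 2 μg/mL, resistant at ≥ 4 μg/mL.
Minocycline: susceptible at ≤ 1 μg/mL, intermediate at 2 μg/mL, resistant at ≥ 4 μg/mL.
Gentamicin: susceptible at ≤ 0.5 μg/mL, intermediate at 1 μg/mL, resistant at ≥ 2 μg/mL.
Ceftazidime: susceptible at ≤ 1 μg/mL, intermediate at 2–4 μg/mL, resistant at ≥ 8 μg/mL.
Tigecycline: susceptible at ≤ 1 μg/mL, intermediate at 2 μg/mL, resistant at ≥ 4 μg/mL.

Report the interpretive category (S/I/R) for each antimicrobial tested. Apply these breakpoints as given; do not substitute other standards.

I, R, R, I

Ceftazidime (4 μg/mL) in 2–4 μg/mL ⇒ Intermediate
Tigecycline: 8 μg/mL is ≥ 4 μg/mL → Resistant
Gentamicin: 256 μg/mL is ≥ 2 μg/mL ⇒ R
Colistin: 4 μg/mL is = 4 μg/mL → I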